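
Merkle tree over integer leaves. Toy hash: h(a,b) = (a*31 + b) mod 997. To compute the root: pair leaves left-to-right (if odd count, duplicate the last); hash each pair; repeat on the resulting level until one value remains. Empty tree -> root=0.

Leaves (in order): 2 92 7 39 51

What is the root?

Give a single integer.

L0: [2, 92, 7, 39, 51]
L1: h(2,92)=(2*31+92)%997=154 h(7,39)=(7*31+39)%997=256 h(51,51)=(51*31+51)%997=635 -> [154, 256, 635]
L2: h(154,256)=(154*31+256)%997=45 h(635,635)=(635*31+635)%997=380 -> [45, 380]
L3: h(45,380)=(45*31+380)%997=778 -> [778]

Answer: 778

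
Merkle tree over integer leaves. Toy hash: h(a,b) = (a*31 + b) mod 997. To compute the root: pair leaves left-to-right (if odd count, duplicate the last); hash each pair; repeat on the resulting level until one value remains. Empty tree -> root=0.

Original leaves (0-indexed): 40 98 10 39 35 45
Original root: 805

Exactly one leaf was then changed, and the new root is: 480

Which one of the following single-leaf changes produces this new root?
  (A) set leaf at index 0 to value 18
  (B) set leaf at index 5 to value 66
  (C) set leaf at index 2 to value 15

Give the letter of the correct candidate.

Original leaves: [40, 98, 10, 39, 35, 45]
Target new root: 480
Try each candidate change and compute the resulting root:
Candidate A: set leaf[0] = 18 -> leaves = [18, 98, 10, 39, 35, 45]
  L0: [18, 98, 10, 39, 35, 45]
  L1: h(18,98)=(18*31+98)%997=656 h(10,39)=(10*31+39)%997=349 h(35,45)=(35*31+45)%997=133 -> [656, 349, 133]
  L2: h(656,349)=(656*31+349)%997=745 h(133,133)=(133*31+133)%997=268 -> [745, 268]
  L3: h(745,268)=(745*31+268)%997=432 -> [432]
  root = 432 != target 480
Candidate B: set leaf[5] = 66 -> leaves = [40, 98, 10, 39, 35, 66]
  L0: [40, 98, 10, 39, 35, 66]
  L1: h(40,98)=(40*31+98)%997=341 h(10,39)=(10*31+39)%997=349 h(35,66)=(35*31+66)%997=154 -> [341, 349, 154]
  L2: h(341,349)=(341*31+349)%997=950 h(154,154)=(154*31+154)%997=940 -> [950, 940]
  L3: h(950,940)=(950*31+940)%997=480 -> [480]
  root = 480 == target 480  ** MATCH **
Candidate C: set leaf[2] = 15 -> leaves = [40, 98, 15, 39, 35, 45]
  L0: [40, 98, 15, 39, 35, 45]
  L1: h(40,98)=(40*31+98)%997=341 h(15,39)=(15*31+39)%997=504 h(35,45)=(35*31+45)%997=133 -> [341, 504, 133]
  L2: h(341,504)=(341*31+504)%997=108 h(133,133)=(133*31+133)%997=268 -> [108, 268]
  L3: h(108,268)=(108*31+268)%997=625 -> [625]
  root = 625 != target 480
Candidate B produces the target root.

Answer: B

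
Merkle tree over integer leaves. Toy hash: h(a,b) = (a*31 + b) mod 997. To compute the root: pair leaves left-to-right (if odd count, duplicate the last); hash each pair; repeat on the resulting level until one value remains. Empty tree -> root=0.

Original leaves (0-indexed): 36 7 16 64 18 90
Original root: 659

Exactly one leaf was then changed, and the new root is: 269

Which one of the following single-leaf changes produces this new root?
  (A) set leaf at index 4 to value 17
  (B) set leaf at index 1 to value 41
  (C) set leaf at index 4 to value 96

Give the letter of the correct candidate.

Answer: C

Derivation:
Original leaves: [36, 7, 16, 64, 18, 90]
Target new root: 269
Try each candidate change and compute the resulting root:
Candidate A: set leaf[4] = 17 -> leaves = [36, 7, 16, 64, 17, 90]
  L0: [36, 7, 16, 64, 17, 90]
  L1: h(36,7)=(36*31+7)%997=126 h(16,64)=(16*31+64)%997=560 h(17,90)=(17*31+90)%997=617 -> [126, 560, 617]
  L2: h(126,560)=(126*31+560)%997=478 h(617,617)=(617*31+617)%997=801 -> [478, 801]
  L3: h(478,801)=(478*31+801)%997=664 -> [664]
  root = 664 != target 269
Candidate B: set leaf[1] = 41 -> leaves = [36, 41, 16, 64, 18, 90]
  L0: [36, 41, 16, 64, 18, 90]
  L1: h(36,41)=(36*31+41)%997=160 h(16,64)=(16*31+64)%997=560 h(18,90)=(18*31+90)%997=648 -> [160, 560, 648]
  L2: h(160,560)=(160*31+560)%997=535 h(648,648)=(648*31+648)%997=796 -> [535, 796]
  L3: h(535,796)=(535*31+796)%997=432 -> [432]
  root = 432 != target 269
Candidate C: set leaf[4] = 96 -> leaves = [36, 7, 16, 64, 96, 90]
  L0: [36, 7, 16, 64, 96, 90]
  L1: h(36,7)=(36*31+7)%997=126 h(16,64)=(16*31+64)%997=560 h(96,90)=(96*31+90)%997=75 -> [126, 560, 75]
  L2: h(126,560)=(126*31+560)%997=478 h(75,75)=(75*31+75)%997=406 -> [478, 406]
  L3: h(478,406)=(478*31+406)%997=269 -> [269]
  root = 269 == target 269  ** MATCH **
Candidate C produces the target root.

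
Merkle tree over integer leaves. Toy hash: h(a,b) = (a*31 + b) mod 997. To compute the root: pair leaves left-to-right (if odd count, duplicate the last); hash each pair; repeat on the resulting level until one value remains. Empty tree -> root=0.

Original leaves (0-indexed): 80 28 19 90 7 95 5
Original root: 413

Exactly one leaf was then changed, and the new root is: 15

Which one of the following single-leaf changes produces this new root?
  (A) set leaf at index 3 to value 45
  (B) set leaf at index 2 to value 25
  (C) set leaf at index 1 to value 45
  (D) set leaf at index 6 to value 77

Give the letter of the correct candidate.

Answer: A

Derivation:
Original leaves: [80, 28, 19, 90, 7, 95, 5]
Target new root: 15
Try each candidate change and compute the resulting root:
Candidate A: set leaf[3] = 45 -> leaves = [80, 28, 19, 45, 7, 95, 5]
  L0: [80, 28, 19, 45, 7, 95, 5]
  L1: h(80,28)=(80*31+28)%997=514 h(19,45)=(19*31+45)%997=634 h(7,95)=(7*31+95)%997=312 h(5,5)=(5*31+5)%997=160 -> [514, 634, 312, 160]
  L2: h(514,634)=(514*31+634)%997=616 h(312,160)=(312*31+160)%997=859 -> [616, 859]
  L3: h(616,859)=(616*31+859)%997=15 -> [15]
  root = 15 == target 15  ** MATCH **
Candidate B: set leaf[2] = 25 -> leaves = [80, 28, 25, 90, 7, 95, 5]
  L0: [80, 28, 25, 90, 7, 95, 5]
  L1: h(80,28)=(80*31+28)%997=514 h(25,90)=(25*31+90)%997=865 h(7,95)=(7*31+95)%997=312 h(5,5)=(5*31+5)%997=160 -> [514, 865, 312, 160]
  L2: h(514,865)=(514*31+865)%997=847 h(312,160)=(312*31+160)%997=859 -> [847, 859]
  L3: h(847,859)=(847*31+859)%997=197 -> [197]
  root = 197 != target 15
Candidate C: set leaf[1] = 45 -> leaves = [80, 45, 19, 90, 7, 95, 5]
  L0: [80, 45, 19, 90, 7, 95, 5]
  L1: h(80,45)=(80*31+45)%997=531 h(19,90)=(19*31+90)%997=679 h(7,95)=(7*31+95)%997=312 h(5,5)=(5*31+5)%997=160 -> [531, 679, 312, 160]
  L2: h(531,679)=(531*31+679)%997=191 h(312,160)=(312*31+160)%997=859 -> [191, 859]
  L3: h(191,859)=(191*31+859)%997=798 -> [798]
  root = 798 != target 15
Candidate D: set leaf[6] = 77 -> leaves = [80, 28, 19, 90, 7, 95, 77]
  L0: [80, 28, 19, 90, 7, 95, 77]
  L1: h(80,28)=(80*31+28)%997=514 h(19,90)=(19*31+90)%997=679 h(7,95)=(7*31+95)%997=312 h(77,77)=(77*31+77)%997=470 -> [514, 679, 312, 470]
  L2: h(514,679)=(514*31+679)%997=661 h(312,470)=(312*31+470)%997=172 -> [661, 172]
  L3: h(661,172)=(661*31+172)%997=723 -> [723]
  root = 723 != target 15
Candidate A produces the target root.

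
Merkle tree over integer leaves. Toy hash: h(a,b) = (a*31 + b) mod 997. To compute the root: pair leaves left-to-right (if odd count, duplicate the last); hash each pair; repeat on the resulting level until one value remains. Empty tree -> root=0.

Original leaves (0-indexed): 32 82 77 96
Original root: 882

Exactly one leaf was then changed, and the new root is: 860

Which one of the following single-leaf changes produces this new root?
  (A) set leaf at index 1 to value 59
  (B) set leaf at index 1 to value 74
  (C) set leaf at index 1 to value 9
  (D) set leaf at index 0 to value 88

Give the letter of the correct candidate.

Original leaves: [32, 82, 77, 96]
Target new root: 860
Try each candidate change and compute the resulting root:
Candidate A: set leaf[1] = 59 -> leaves = [32, 59, 77, 96]
  L0: [32, 59, 77, 96]
  L1: h(32,59)=(32*31+59)%997=54 h(77,96)=(77*31+96)%997=489 -> [54, 489]
  L2: h(54,489)=(54*31+489)%997=169 -> [169]
  root = 169 != target 860
Candidate B: set leaf[1] = 74 -> leaves = [32, 74, 77, 96]
  L0: [32, 74, 77, 96]
  L1: h(32,74)=(32*31+74)%997=69 h(77,96)=(77*31+96)%997=489 -> [69, 489]
  L2: h(69,489)=(69*31+489)%997=634 -> [634]
  root = 634 != target 860
Candidate C: set leaf[1] = 9 -> leaves = [32, 9, 77, 96]
  L0: [32, 9, 77, 96]
  L1: h(32,9)=(32*31+9)%997=4 h(77,96)=(77*31+96)%997=489 -> [4, 489]
  L2: h(4,489)=(4*31+489)%997=613 -> [613]
  root = 613 != target 860
Candidate D: set leaf[0] = 88 -> leaves = [88, 82, 77, 96]
  L0: [88, 82, 77, 96]
  L1: h(88,82)=(88*31+82)%997=816 h(77,96)=(77*31+96)%997=489 -> [816, 489]
  L2: h(816,489)=(816*31+489)%997=860 -> [860]
  root = 860 == target 860  ** MATCH **
Candidate D produces the target root.

Answer: D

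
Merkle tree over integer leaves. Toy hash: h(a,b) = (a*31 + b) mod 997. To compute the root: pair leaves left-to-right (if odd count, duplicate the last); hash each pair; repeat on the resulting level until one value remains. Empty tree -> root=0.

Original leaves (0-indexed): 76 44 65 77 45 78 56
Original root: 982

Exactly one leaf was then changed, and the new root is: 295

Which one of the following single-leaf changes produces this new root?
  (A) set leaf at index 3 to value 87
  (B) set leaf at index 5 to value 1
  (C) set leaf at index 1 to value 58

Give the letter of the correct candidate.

Answer: A

Derivation:
Original leaves: [76, 44, 65, 77, 45, 78, 56]
Target new root: 295
Try each candidate change and compute the resulting root:
Candidate A: set leaf[3] = 87 -> leaves = [76, 44, 65, 87, 45, 78, 56]
  L0: [76, 44, 65, 87, 45, 78, 56]
  L1: h(76,44)=(76*31+44)%997=406 h(65,87)=(65*31+87)%997=108 h(45,78)=(45*31+78)%997=476 h(56,56)=(56*31+56)%997=795 -> [406, 108, 476, 795]
  L2: h(406,108)=(406*31+108)%997=730 h(476,795)=(476*31+795)%997=596 -> [730, 596]
  L3: h(730,596)=(730*31+596)%997=295 -> [295]
  root = 295 == target 295  ** MATCH **
Candidate B: set leaf[5] = 1 -> leaves = [76, 44, 65, 77, 45, 1, 56]
  L0: [76, 44, 65, 77, 45, 1, 56]
  L1: h(76,44)=(76*31+44)%997=406 h(65,77)=(65*31+77)%997=98 h(45,1)=(45*31+1)%997=399 h(56,56)=(56*31+56)%997=795 -> [406, 98, 399, 795]
  L2: h(406,98)=(406*31+98)%997=720 h(399,795)=(399*31+795)%997=203 -> [720, 203]
  L3: h(720,203)=(720*31+203)%997=589 -> [589]
  root = 589 != target 295
Candidate C: set leaf[1] = 58 -> leaves = [76, 58, 65, 77, 45, 78, 56]
  L0: [76, 58, 65, 77, 45, 78, 56]
  L1: h(76,58)=(76*31+58)%997=420 h(65,77)=(65*31+77)%997=98 h(45,78)=(45*31+78)%997=476 h(56,56)=(56*31+56)%997=795 -> [420, 98, 476, 795]
  L2: h(420,98)=(420*31+98)%997=157 h(476,795)=(476*31+795)%997=596 -> [157, 596]
  L3: h(157,596)=(157*31+596)%997=478 -> [478]
  root = 478 != target 295
Candidate A produces the target root.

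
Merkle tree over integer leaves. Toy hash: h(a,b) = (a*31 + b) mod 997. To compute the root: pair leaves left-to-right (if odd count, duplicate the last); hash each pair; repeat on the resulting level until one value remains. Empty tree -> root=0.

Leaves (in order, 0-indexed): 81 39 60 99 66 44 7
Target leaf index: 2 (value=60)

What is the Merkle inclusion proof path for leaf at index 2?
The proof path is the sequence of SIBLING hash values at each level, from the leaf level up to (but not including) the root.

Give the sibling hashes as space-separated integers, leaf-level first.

L0 (leaves): [81, 39, 60, 99, 66, 44, 7], target index=2
L1: h(81,39)=(81*31+39)%997=556 [pair 0] h(60,99)=(60*31+99)%997=962 [pair 1] h(66,44)=(66*31+44)%997=96 [pair 2] h(7,7)=(7*31+7)%997=224 [pair 3] -> [556, 962, 96, 224]
  Sibling for proof at L0: 99
L2: h(556,962)=(556*31+962)%997=252 [pair 0] h(96,224)=(96*31+224)%997=209 [pair 1] -> [252, 209]
  Sibling for proof at L1: 556
L3: h(252,209)=(252*31+209)%997=45 [pair 0] -> [45]
  Sibling for proof at L2: 209
Root: 45
Proof path (sibling hashes from leaf to root): [99, 556, 209]

Answer: 99 556 209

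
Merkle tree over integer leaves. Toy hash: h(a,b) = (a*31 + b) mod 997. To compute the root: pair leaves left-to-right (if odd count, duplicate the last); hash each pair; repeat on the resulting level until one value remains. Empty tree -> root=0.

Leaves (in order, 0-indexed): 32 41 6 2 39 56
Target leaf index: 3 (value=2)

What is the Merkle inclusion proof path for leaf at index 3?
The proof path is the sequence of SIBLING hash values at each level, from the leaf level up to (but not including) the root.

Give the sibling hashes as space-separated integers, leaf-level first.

L0 (leaves): [32, 41, 6, 2, 39, 56], target index=3
L1: h(32,41)=(32*31+41)%997=36 [pair 0] h(6,2)=(6*31+2)%997=188 [pair 1] h(39,56)=(39*31+56)%997=268 [pair 2] -> [36, 188, 268]
  Sibling for proof at L0: 6
L2: h(36,188)=(36*31+188)%997=307 [pair 0] h(268,268)=(268*31+268)%997=600 [pair 1] -> [307, 600]
  Sibling for proof at L1: 36
L3: h(307,600)=(307*31+600)%997=147 [pair 0] -> [147]
  Sibling for proof at L2: 600
Root: 147
Proof path (sibling hashes from leaf to root): [6, 36, 600]

Answer: 6 36 600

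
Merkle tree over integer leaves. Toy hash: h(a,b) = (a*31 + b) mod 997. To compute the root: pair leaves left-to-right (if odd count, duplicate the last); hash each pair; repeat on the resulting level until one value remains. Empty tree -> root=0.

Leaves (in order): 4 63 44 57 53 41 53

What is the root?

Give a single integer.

Answer: 492

Derivation:
L0: [4, 63, 44, 57, 53, 41, 53]
L1: h(4,63)=(4*31+63)%997=187 h(44,57)=(44*31+57)%997=424 h(53,41)=(53*31+41)%997=687 h(53,53)=(53*31+53)%997=699 -> [187, 424, 687, 699]
L2: h(187,424)=(187*31+424)%997=239 h(687,699)=(687*31+699)%997=62 -> [239, 62]
L3: h(239,62)=(239*31+62)%997=492 -> [492]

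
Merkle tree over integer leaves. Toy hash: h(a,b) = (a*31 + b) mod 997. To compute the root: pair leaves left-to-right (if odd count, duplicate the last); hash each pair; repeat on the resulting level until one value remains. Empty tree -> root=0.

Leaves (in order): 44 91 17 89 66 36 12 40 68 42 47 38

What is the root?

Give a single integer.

L0: [44, 91, 17, 89, 66, 36, 12, 40, 68, 42, 47, 38]
L1: h(44,91)=(44*31+91)%997=458 h(17,89)=(17*31+89)%997=616 h(66,36)=(66*31+36)%997=88 h(12,40)=(12*31+40)%997=412 h(68,42)=(68*31+42)%997=156 h(47,38)=(47*31+38)%997=498 -> [458, 616, 88, 412, 156, 498]
L2: h(458,616)=(458*31+616)%997=856 h(88,412)=(88*31+412)%997=149 h(156,498)=(156*31+498)%997=349 -> [856, 149, 349]
L3: h(856,149)=(856*31+149)%997=763 h(349,349)=(349*31+349)%997=201 -> [763, 201]
L4: h(763,201)=(763*31+201)%997=923 -> [923]

Answer: 923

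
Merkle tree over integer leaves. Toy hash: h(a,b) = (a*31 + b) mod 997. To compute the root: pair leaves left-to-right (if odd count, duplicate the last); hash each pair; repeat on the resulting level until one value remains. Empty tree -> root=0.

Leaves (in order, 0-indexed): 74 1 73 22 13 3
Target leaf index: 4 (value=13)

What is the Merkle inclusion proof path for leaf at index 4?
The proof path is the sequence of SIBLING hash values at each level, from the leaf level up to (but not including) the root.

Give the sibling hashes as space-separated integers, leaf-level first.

L0 (leaves): [74, 1, 73, 22, 13, 3], target index=4
L1: h(74,1)=(74*31+1)%997=301 [pair 0] h(73,22)=(73*31+22)%997=291 [pair 1] h(13,3)=(13*31+3)%997=406 [pair 2] -> [301, 291, 406]
  Sibling for proof at L0: 3
L2: h(301,291)=(301*31+291)%997=649 [pair 0] h(406,406)=(406*31+406)%997=31 [pair 1] -> [649, 31]
  Sibling for proof at L1: 406
L3: h(649,31)=(649*31+31)%997=210 [pair 0] -> [210]
  Sibling for proof at L2: 649
Root: 210
Proof path (sibling hashes from leaf to root): [3, 406, 649]

Answer: 3 406 649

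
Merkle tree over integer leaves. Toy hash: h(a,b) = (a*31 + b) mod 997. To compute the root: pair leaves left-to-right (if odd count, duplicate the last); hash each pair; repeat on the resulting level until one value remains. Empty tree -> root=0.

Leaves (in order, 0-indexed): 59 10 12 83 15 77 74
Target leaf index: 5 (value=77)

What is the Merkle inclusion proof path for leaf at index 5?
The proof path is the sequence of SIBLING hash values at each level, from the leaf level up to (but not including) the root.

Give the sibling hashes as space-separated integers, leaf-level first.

L0 (leaves): [59, 10, 12, 83, 15, 77, 74], target index=5
L1: h(59,10)=(59*31+10)%997=842 [pair 0] h(12,83)=(12*31+83)%997=455 [pair 1] h(15,77)=(15*31+77)%997=542 [pair 2] h(74,74)=(74*31+74)%997=374 [pair 3] -> [842, 455, 542, 374]
  Sibling for proof at L0: 15
L2: h(842,455)=(842*31+455)%997=635 [pair 0] h(542,374)=(542*31+374)%997=227 [pair 1] -> [635, 227]
  Sibling for proof at L1: 374
L3: h(635,227)=(635*31+227)%997=969 [pair 0] -> [969]
  Sibling for proof at L2: 635
Root: 969
Proof path (sibling hashes from leaf to root): [15, 374, 635]

Answer: 15 374 635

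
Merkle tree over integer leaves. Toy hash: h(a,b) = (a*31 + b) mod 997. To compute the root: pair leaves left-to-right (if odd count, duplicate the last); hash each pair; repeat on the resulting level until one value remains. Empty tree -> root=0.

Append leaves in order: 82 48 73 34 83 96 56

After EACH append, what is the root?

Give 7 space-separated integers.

After append 82 (leaves=[82]):
  L0: [82]
  root=82
After append 48 (leaves=[82, 48]):
  L0: [82, 48]
  L1: h(82,48)=(82*31+48)%997=596 -> [596]
  root=596
After append 73 (leaves=[82, 48, 73]):
  L0: [82, 48, 73]
  L1: h(82,48)=(82*31+48)%997=596 h(73,73)=(73*31+73)%997=342 -> [596, 342]
  L2: h(596,342)=(596*31+342)%997=872 -> [872]
  root=872
After append 34 (leaves=[82, 48, 73, 34]):
  L0: [82, 48, 73, 34]
  L1: h(82,48)=(82*31+48)%997=596 h(73,34)=(73*31+34)%997=303 -> [596, 303]
  L2: h(596,303)=(596*31+303)%997=833 -> [833]
  root=833
After append 83 (leaves=[82, 48, 73, 34, 83]):
  L0: [82, 48, 73, 34, 83]
  L1: h(82,48)=(82*31+48)%997=596 h(73,34)=(73*31+34)%997=303 h(83,83)=(83*31+83)%997=662 -> [596, 303, 662]
  L2: h(596,303)=(596*31+303)%997=833 h(662,662)=(662*31+662)%997=247 -> [833, 247]
  L3: h(833,247)=(833*31+247)%997=148 -> [148]
  root=148
After append 96 (leaves=[82, 48, 73, 34, 83, 96]):
  L0: [82, 48, 73, 34, 83, 96]
  L1: h(82,48)=(82*31+48)%997=596 h(73,34)=(73*31+34)%997=303 h(83,96)=(83*31+96)%997=675 -> [596, 303, 675]
  L2: h(596,303)=(596*31+303)%997=833 h(675,675)=(675*31+675)%997=663 -> [833, 663]
  L3: h(833,663)=(833*31+663)%997=564 -> [564]
  root=564
After append 56 (leaves=[82, 48, 73, 34, 83, 96, 56]):
  L0: [82, 48, 73, 34, 83, 96, 56]
  L1: h(82,48)=(82*31+48)%997=596 h(73,34)=(73*31+34)%997=303 h(83,96)=(83*31+96)%997=675 h(56,56)=(56*31+56)%997=795 -> [596, 303, 675, 795]
  L2: h(596,303)=(596*31+303)%997=833 h(675,795)=(675*31+795)%997=783 -> [833, 783]
  L3: h(833,783)=(833*31+783)%997=684 -> [684]
  root=684

Answer: 82 596 872 833 148 564 684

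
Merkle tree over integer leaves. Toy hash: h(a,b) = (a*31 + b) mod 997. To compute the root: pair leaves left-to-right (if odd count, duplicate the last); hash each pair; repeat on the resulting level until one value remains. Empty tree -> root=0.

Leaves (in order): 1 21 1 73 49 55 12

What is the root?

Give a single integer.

L0: [1, 21, 1, 73, 49, 55, 12]
L1: h(1,21)=(1*31+21)%997=52 h(1,73)=(1*31+73)%997=104 h(49,55)=(49*31+55)%997=577 h(12,12)=(12*31+12)%997=384 -> [52, 104, 577, 384]
L2: h(52,104)=(52*31+104)%997=719 h(577,384)=(577*31+384)%997=325 -> [719, 325]
L3: h(719,325)=(719*31+325)%997=680 -> [680]

Answer: 680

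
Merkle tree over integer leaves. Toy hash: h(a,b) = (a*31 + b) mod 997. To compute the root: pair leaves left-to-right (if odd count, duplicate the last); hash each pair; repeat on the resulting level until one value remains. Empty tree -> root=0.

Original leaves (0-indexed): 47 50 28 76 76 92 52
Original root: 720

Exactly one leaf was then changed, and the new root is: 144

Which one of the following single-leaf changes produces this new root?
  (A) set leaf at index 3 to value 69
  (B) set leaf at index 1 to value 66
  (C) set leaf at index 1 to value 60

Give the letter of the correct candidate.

Original leaves: [47, 50, 28, 76, 76, 92, 52]
Target new root: 144
Try each candidate change and compute the resulting root:
Candidate A: set leaf[3] = 69 -> leaves = [47, 50, 28, 69, 76, 92, 52]
  L0: [47, 50, 28, 69, 76, 92, 52]
  L1: h(47,50)=(47*31+50)%997=510 h(28,69)=(28*31+69)%997=937 h(76,92)=(76*31+92)%997=454 h(52,52)=(52*31+52)%997=667 -> [510, 937, 454, 667]
  L2: h(510,937)=(510*31+937)%997=795 h(454,667)=(454*31+667)%997=783 -> [795, 783]
  L3: h(795,783)=(795*31+783)%997=503 -> [503]
  root = 503 != target 144
Candidate B: set leaf[1] = 66 -> leaves = [47, 66, 28, 76, 76, 92, 52]
  L0: [47, 66, 28, 76, 76, 92, 52]
  L1: h(47,66)=(47*31+66)%997=526 h(28,76)=(28*31+76)%997=944 h(76,92)=(76*31+92)%997=454 h(52,52)=(52*31+52)%997=667 -> [526, 944, 454, 667]
  L2: h(526,944)=(526*31+944)%997=301 h(454,667)=(454*31+667)%997=783 -> [301, 783]
  L3: h(301,783)=(301*31+783)%997=144 -> [144]
  root = 144 == target 144  ** MATCH **
Candidate C: set leaf[1] = 60 -> leaves = [47, 60, 28, 76, 76, 92, 52]
  L0: [47, 60, 28, 76, 76, 92, 52]
  L1: h(47,60)=(47*31+60)%997=520 h(28,76)=(28*31+76)%997=944 h(76,92)=(76*31+92)%997=454 h(52,52)=(52*31+52)%997=667 -> [520, 944, 454, 667]
  L2: h(520,944)=(520*31+944)%997=115 h(454,667)=(454*31+667)%997=783 -> [115, 783]
  L3: h(115,783)=(115*31+783)%997=360 -> [360]
  root = 360 != target 144
Candidate B produces the target root.

Answer: B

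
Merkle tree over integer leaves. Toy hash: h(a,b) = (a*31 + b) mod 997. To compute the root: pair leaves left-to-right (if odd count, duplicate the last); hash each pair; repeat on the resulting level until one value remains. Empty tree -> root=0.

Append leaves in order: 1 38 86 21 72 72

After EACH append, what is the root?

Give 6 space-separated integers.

Answer: 1 69 903 838 6 6

Derivation:
After append 1 (leaves=[1]):
  L0: [1]
  root=1
After append 38 (leaves=[1, 38]):
  L0: [1, 38]
  L1: h(1,38)=(1*31+38)%997=69 -> [69]
  root=69
After append 86 (leaves=[1, 38, 86]):
  L0: [1, 38, 86]
  L1: h(1,38)=(1*31+38)%997=69 h(86,86)=(86*31+86)%997=758 -> [69, 758]
  L2: h(69,758)=(69*31+758)%997=903 -> [903]
  root=903
After append 21 (leaves=[1, 38, 86, 21]):
  L0: [1, 38, 86, 21]
  L1: h(1,38)=(1*31+38)%997=69 h(86,21)=(86*31+21)%997=693 -> [69, 693]
  L2: h(69,693)=(69*31+693)%997=838 -> [838]
  root=838
After append 72 (leaves=[1, 38, 86, 21, 72]):
  L0: [1, 38, 86, 21, 72]
  L1: h(1,38)=(1*31+38)%997=69 h(86,21)=(86*31+21)%997=693 h(72,72)=(72*31+72)%997=310 -> [69, 693, 310]
  L2: h(69,693)=(69*31+693)%997=838 h(310,310)=(310*31+310)%997=947 -> [838, 947]
  L3: h(838,947)=(838*31+947)%997=6 -> [6]
  root=6
After append 72 (leaves=[1, 38, 86, 21, 72, 72]):
  L0: [1, 38, 86, 21, 72, 72]
  L1: h(1,38)=(1*31+38)%997=69 h(86,21)=(86*31+21)%997=693 h(72,72)=(72*31+72)%997=310 -> [69, 693, 310]
  L2: h(69,693)=(69*31+693)%997=838 h(310,310)=(310*31+310)%997=947 -> [838, 947]
  L3: h(838,947)=(838*31+947)%997=6 -> [6]
  root=6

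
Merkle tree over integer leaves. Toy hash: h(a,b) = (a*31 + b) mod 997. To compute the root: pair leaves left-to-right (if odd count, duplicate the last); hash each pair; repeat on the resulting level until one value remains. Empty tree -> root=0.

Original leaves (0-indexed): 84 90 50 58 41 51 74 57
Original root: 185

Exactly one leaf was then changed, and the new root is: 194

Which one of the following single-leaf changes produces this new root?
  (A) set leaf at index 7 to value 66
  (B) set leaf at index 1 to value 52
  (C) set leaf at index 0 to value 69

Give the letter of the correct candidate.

Original leaves: [84, 90, 50, 58, 41, 51, 74, 57]
Target new root: 194
Try each candidate change and compute the resulting root:
Candidate A: set leaf[7] = 66 -> leaves = [84, 90, 50, 58, 41, 51, 74, 66]
  L0: [84, 90, 50, 58, 41, 51, 74, 66]
  L1: h(84,90)=(84*31+90)%997=700 h(50,58)=(50*31+58)%997=611 h(41,51)=(41*31+51)%997=325 h(74,66)=(74*31+66)%997=366 -> [700, 611, 325, 366]
  L2: h(700,611)=(700*31+611)%997=377 h(325,366)=(325*31+366)%997=471 -> [377, 471]
  L3: h(377,471)=(377*31+471)%997=194 -> [194]
  root = 194 == target 194  ** MATCH **
Candidate B: set leaf[1] = 52 -> leaves = [84, 52, 50, 58, 41, 51, 74, 57]
  L0: [84, 52, 50, 58, 41, 51, 74, 57]
  L1: h(84,52)=(84*31+52)%997=662 h(50,58)=(50*31+58)%997=611 h(41,51)=(41*31+51)%997=325 h(74,57)=(74*31+57)%997=357 -> [662, 611, 325, 357]
  L2: h(662,611)=(662*31+611)%997=196 h(325,357)=(325*31+357)%997=462 -> [196, 462]
  L3: h(196,462)=(196*31+462)%997=556 -> [556]
  root = 556 != target 194
Candidate C: set leaf[0] = 69 -> leaves = [69, 90, 50, 58, 41, 51, 74, 57]
  L0: [69, 90, 50, 58, 41, 51, 74, 57]
  L1: h(69,90)=(69*31+90)%997=235 h(50,58)=(50*31+58)%997=611 h(41,51)=(41*31+51)%997=325 h(74,57)=(74*31+57)%997=357 -> [235, 611, 325, 357]
  L2: h(235,611)=(235*31+611)%997=917 h(325,357)=(325*31+357)%997=462 -> [917, 462]
  L3: h(917,462)=(917*31+462)%997=973 -> [973]
  root = 973 != target 194
Candidate A produces the target root.

Answer: A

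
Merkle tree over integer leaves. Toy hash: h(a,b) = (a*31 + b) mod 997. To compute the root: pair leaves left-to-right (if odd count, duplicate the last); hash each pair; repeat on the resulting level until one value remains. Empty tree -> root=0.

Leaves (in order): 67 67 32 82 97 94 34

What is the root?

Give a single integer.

Answer: 488

Derivation:
L0: [67, 67, 32, 82, 97, 94, 34]
L1: h(67,67)=(67*31+67)%997=150 h(32,82)=(32*31+82)%997=77 h(97,94)=(97*31+94)%997=110 h(34,34)=(34*31+34)%997=91 -> [150, 77, 110, 91]
L2: h(150,77)=(150*31+77)%997=739 h(110,91)=(110*31+91)%997=510 -> [739, 510]
L3: h(739,510)=(739*31+510)%997=488 -> [488]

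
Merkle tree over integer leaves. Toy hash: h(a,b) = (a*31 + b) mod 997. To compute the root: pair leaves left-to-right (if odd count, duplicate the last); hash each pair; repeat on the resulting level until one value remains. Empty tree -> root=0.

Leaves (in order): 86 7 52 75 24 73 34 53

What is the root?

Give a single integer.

L0: [86, 7, 52, 75, 24, 73, 34, 53]
L1: h(86,7)=(86*31+7)%997=679 h(52,75)=(52*31+75)%997=690 h(24,73)=(24*31+73)%997=817 h(34,53)=(34*31+53)%997=110 -> [679, 690, 817, 110]
L2: h(679,690)=(679*31+690)%997=802 h(817,110)=(817*31+110)%997=512 -> [802, 512]
L3: h(802,512)=(802*31+512)%997=449 -> [449]

Answer: 449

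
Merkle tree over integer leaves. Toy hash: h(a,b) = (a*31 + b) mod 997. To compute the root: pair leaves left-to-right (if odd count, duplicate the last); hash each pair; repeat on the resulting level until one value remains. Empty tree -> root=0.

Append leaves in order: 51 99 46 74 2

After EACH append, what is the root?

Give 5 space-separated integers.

Answer: 51 683 711 739 32

Derivation:
After append 51 (leaves=[51]):
  L0: [51]
  root=51
After append 99 (leaves=[51, 99]):
  L0: [51, 99]
  L1: h(51,99)=(51*31+99)%997=683 -> [683]
  root=683
After append 46 (leaves=[51, 99, 46]):
  L0: [51, 99, 46]
  L1: h(51,99)=(51*31+99)%997=683 h(46,46)=(46*31+46)%997=475 -> [683, 475]
  L2: h(683,475)=(683*31+475)%997=711 -> [711]
  root=711
After append 74 (leaves=[51, 99, 46, 74]):
  L0: [51, 99, 46, 74]
  L1: h(51,99)=(51*31+99)%997=683 h(46,74)=(46*31+74)%997=503 -> [683, 503]
  L2: h(683,503)=(683*31+503)%997=739 -> [739]
  root=739
After append 2 (leaves=[51, 99, 46, 74, 2]):
  L0: [51, 99, 46, 74, 2]
  L1: h(51,99)=(51*31+99)%997=683 h(46,74)=(46*31+74)%997=503 h(2,2)=(2*31+2)%997=64 -> [683, 503, 64]
  L2: h(683,503)=(683*31+503)%997=739 h(64,64)=(64*31+64)%997=54 -> [739, 54]
  L3: h(739,54)=(739*31+54)%997=32 -> [32]
  root=32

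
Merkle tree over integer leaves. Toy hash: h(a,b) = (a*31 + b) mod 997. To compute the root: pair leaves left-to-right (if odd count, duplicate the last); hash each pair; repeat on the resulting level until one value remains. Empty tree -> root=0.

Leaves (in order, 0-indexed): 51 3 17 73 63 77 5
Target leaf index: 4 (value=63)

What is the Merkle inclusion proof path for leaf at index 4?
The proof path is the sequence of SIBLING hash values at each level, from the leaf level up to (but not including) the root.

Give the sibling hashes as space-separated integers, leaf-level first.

Answer: 77 160 851

Derivation:
L0 (leaves): [51, 3, 17, 73, 63, 77, 5], target index=4
L1: h(51,3)=(51*31+3)%997=587 [pair 0] h(17,73)=(17*31+73)%997=600 [pair 1] h(63,77)=(63*31+77)%997=36 [pair 2] h(5,5)=(5*31+5)%997=160 [pair 3] -> [587, 600, 36, 160]
  Sibling for proof at L0: 77
L2: h(587,600)=(587*31+600)%997=851 [pair 0] h(36,160)=(36*31+160)%997=279 [pair 1] -> [851, 279]
  Sibling for proof at L1: 160
L3: h(851,279)=(851*31+279)%997=738 [pair 0] -> [738]
  Sibling for proof at L2: 851
Root: 738
Proof path (sibling hashes from leaf to root): [77, 160, 851]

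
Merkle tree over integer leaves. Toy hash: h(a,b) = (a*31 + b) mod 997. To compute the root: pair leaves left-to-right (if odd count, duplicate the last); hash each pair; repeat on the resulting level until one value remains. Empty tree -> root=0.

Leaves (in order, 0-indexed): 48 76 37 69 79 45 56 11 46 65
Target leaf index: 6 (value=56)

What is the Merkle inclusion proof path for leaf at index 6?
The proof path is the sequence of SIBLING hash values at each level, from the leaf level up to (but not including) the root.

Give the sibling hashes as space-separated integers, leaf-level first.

Answer: 11 500 847 377

Derivation:
L0 (leaves): [48, 76, 37, 69, 79, 45, 56, 11, 46, 65], target index=6
L1: h(48,76)=(48*31+76)%997=567 [pair 0] h(37,69)=(37*31+69)%997=219 [pair 1] h(79,45)=(79*31+45)%997=500 [pair 2] h(56,11)=(56*31+11)%997=750 [pair 3] h(46,65)=(46*31+65)%997=494 [pair 4] -> [567, 219, 500, 750, 494]
  Sibling for proof at L0: 11
L2: h(567,219)=(567*31+219)%997=847 [pair 0] h(500,750)=(500*31+750)%997=298 [pair 1] h(494,494)=(494*31+494)%997=853 [pair 2] -> [847, 298, 853]
  Sibling for proof at L1: 500
L3: h(847,298)=(847*31+298)%997=633 [pair 0] h(853,853)=(853*31+853)%997=377 [pair 1] -> [633, 377]
  Sibling for proof at L2: 847
L4: h(633,377)=(633*31+377)%997=60 [pair 0] -> [60]
  Sibling for proof at L3: 377
Root: 60
Proof path (sibling hashes from leaf to root): [11, 500, 847, 377]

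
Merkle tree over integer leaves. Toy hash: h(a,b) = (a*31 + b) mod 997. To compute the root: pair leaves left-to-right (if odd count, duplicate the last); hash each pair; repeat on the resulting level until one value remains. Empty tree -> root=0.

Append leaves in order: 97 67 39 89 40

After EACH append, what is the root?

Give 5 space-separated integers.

Answer: 97 83 830 880 444

Derivation:
After append 97 (leaves=[97]):
  L0: [97]
  root=97
After append 67 (leaves=[97, 67]):
  L0: [97, 67]
  L1: h(97,67)=(97*31+67)%997=83 -> [83]
  root=83
After append 39 (leaves=[97, 67, 39]):
  L0: [97, 67, 39]
  L1: h(97,67)=(97*31+67)%997=83 h(39,39)=(39*31+39)%997=251 -> [83, 251]
  L2: h(83,251)=(83*31+251)%997=830 -> [830]
  root=830
After append 89 (leaves=[97, 67, 39, 89]):
  L0: [97, 67, 39, 89]
  L1: h(97,67)=(97*31+67)%997=83 h(39,89)=(39*31+89)%997=301 -> [83, 301]
  L2: h(83,301)=(83*31+301)%997=880 -> [880]
  root=880
After append 40 (leaves=[97, 67, 39, 89, 40]):
  L0: [97, 67, 39, 89, 40]
  L1: h(97,67)=(97*31+67)%997=83 h(39,89)=(39*31+89)%997=301 h(40,40)=(40*31+40)%997=283 -> [83, 301, 283]
  L2: h(83,301)=(83*31+301)%997=880 h(283,283)=(283*31+283)%997=83 -> [880, 83]
  L3: h(880,83)=(880*31+83)%997=444 -> [444]
  root=444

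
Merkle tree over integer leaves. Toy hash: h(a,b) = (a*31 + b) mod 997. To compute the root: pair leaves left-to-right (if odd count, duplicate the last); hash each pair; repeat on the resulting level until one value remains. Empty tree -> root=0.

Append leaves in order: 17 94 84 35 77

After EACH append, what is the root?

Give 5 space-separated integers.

After append 17 (leaves=[17]):
  L0: [17]
  root=17
After append 94 (leaves=[17, 94]):
  L0: [17, 94]
  L1: h(17,94)=(17*31+94)%997=621 -> [621]
  root=621
After append 84 (leaves=[17, 94, 84]):
  L0: [17, 94, 84]
  L1: h(17,94)=(17*31+94)%997=621 h(84,84)=(84*31+84)%997=694 -> [621, 694]
  L2: h(621,694)=(621*31+694)%997=5 -> [5]
  root=5
After append 35 (leaves=[17, 94, 84, 35]):
  L0: [17, 94, 84, 35]
  L1: h(17,94)=(17*31+94)%997=621 h(84,35)=(84*31+35)%997=645 -> [621, 645]
  L2: h(621,645)=(621*31+645)%997=953 -> [953]
  root=953
After append 77 (leaves=[17, 94, 84, 35, 77]):
  L0: [17, 94, 84, 35, 77]
  L1: h(17,94)=(17*31+94)%997=621 h(84,35)=(84*31+35)%997=645 h(77,77)=(77*31+77)%997=470 -> [621, 645, 470]
  L2: h(621,645)=(621*31+645)%997=953 h(470,470)=(470*31+470)%997=85 -> [953, 85]
  L3: h(953,85)=(953*31+85)%997=715 -> [715]
  root=715

Answer: 17 621 5 953 715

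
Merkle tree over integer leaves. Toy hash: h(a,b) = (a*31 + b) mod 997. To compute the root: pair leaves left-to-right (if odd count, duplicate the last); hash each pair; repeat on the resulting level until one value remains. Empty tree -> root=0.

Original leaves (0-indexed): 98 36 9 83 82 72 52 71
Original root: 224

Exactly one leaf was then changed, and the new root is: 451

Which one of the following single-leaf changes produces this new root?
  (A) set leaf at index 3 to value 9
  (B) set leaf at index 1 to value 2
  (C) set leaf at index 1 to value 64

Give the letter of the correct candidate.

Answer: B

Derivation:
Original leaves: [98, 36, 9, 83, 82, 72, 52, 71]
Target new root: 451
Try each candidate change and compute the resulting root:
Candidate A: set leaf[3] = 9 -> leaves = [98, 36, 9, 9, 82, 72, 52, 71]
  L0: [98, 36, 9, 9, 82, 72, 52, 71]
  L1: h(98,36)=(98*31+36)%997=83 h(9,9)=(9*31+9)%997=288 h(82,72)=(82*31+72)%997=620 h(52,71)=(52*31+71)%997=686 -> [83, 288, 620, 686]
  L2: h(83,288)=(83*31+288)%997=867 h(620,686)=(620*31+686)%997=963 -> [867, 963]
  L3: h(867,963)=(867*31+963)%997=921 -> [921]
  root = 921 != target 451
Candidate B: set leaf[1] = 2 -> leaves = [98, 2, 9, 83, 82, 72, 52, 71]
  L0: [98, 2, 9, 83, 82, 72, 52, 71]
  L1: h(98,2)=(98*31+2)%997=49 h(9,83)=(9*31+83)%997=362 h(82,72)=(82*31+72)%997=620 h(52,71)=(52*31+71)%997=686 -> [49, 362, 620, 686]
  L2: h(49,362)=(49*31+362)%997=884 h(620,686)=(620*31+686)%997=963 -> [884, 963]
  L3: h(884,963)=(884*31+963)%997=451 -> [451]
  root = 451 == target 451  ** MATCH **
Candidate C: set leaf[1] = 64 -> leaves = [98, 64, 9, 83, 82, 72, 52, 71]
  L0: [98, 64, 9, 83, 82, 72, 52, 71]
  L1: h(98,64)=(98*31+64)%997=111 h(9,83)=(9*31+83)%997=362 h(82,72)=(82*31+72)%997=620 h(52,71)=(52*31+71)%997=686 -> [111, 362, 620, 686]
  L2: h(111,362)=(111*31+362)%997=812 h(620,686)=(620*31+686)%997=963 -> [812, 963]
  L3: h(812,963)=(812*31+963)%997=213 -> [213]
  root = 213 != target 451
Candidate B produces the target root.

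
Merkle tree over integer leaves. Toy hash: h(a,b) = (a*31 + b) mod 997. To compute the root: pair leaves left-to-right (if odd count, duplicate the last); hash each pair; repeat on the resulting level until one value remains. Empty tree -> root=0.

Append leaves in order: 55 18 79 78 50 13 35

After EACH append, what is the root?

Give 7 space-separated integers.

Answer: 55 726 109 108 710 523 80

Derivation:
After append 55 (leaves=[55]):
  L0: [55]
  root=55
After append 18 (leaves=[55, 18]):
  L0: [55, 18]
  L1: h(55,18)=(55*31+18)%997=726 -> [726]
  root=726
After append 79 (leaves=[55, 18, 79]):
  L0: [55, 18, 79]
  L1: h(55,18)=(55*31+18)%997=726 h(79,79)=(79*31+79)%997=534 -> [726, 534]
  L2: h(726,534)=(726*31+534)%997=109 -> [109]
  root=109
After append 78 (leaves=[55, 18, 79, 78]):
  L0: [55, 18, 79, 78]
  L1: h(55,18)=(55*31+18)%997=726 h(79,78)=(79*31+78)%997=533 -> [726, 533]
  L2: h(726,533)=(726*31+533)%997=108 -> [108]
  root=108
After append 50 (leaves=[55, 18, 79, 78, 50]):
  L0: [55, 18, 79, 78, 50]
  L1: h(55,18)=(55*31+18)%997=726 h(79,78)=(79*31+78)%997=533 h(50,50)=(50*31+50)%997=603 -> [726, 533, 603]
  L2: h(726,533)=(726*31+533)%997=108 h(603,603)=(603*31+603)%997=353 -> [108, 353]
  L3: h(108,353)=(108*31+353)%997=710 -> [710]
  root=710
After append 13 (leaves=[55, 18, 79, 78, 50, 13]):
  L0: [55, 18, 79, 78, 50, 13]
  L1: h(55,18)=(55*31+18)%997=726 h(79,78)=(79*31+78)%997=533 h(50,13)=(50*31+13)%997=566 -> [726, 533, 566]
  L2: h(726,533)=(726*31+533)%997=108 h(566,566)=(566*31+566)%997=166 -> [108, 166]
  L3: h(108,166)=(108*31+166)%997=523 -> [523]
  root=523
After append 35 (leaves=[55, 18, 79, 78, 50, 13, 35]):
  L0: [55, 18, 79, 78, 50, 13, 35]
  L1: h(55,18)=(55*31+18)%997=726 h(79,78)=(79*31+78)%997=533 h(50,13)=(50*31+13)%997=566 h(35,35)=(35*31+35)%997=123 -> [726, 533, 566, 123]
  L2: h(726,533)=(726*31+533)%997=108 h(566,123)=(566*31+123)%997=720 -> [108, 720]
  L3: h(108,720)=(108*31+720)%997=80 -> [80]
  root=80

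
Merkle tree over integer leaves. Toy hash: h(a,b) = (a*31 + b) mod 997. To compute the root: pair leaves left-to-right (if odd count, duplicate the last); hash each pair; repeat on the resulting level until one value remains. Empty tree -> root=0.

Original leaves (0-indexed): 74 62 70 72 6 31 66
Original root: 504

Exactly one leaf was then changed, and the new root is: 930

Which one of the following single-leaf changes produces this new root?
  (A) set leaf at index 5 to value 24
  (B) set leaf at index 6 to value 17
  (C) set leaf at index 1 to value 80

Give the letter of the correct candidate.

Answer: B

Derivation:
Original leaves: [74, 62, 70, 72, 6, 31, 66]
Target new root: 930
Try each candidate change and compute the resulting root:
Candidate A: set leaf[5] = 24 -> leaves = [74, 62, 70, 72, 6, 24, 66]
  L0: [74, 62, 70, 72, 6, 24, 66]
  L1: h(74,62)=(74*31+62)%997=362 h(70,72)=(70*31+72)%997=248 h(6,24)=(6*31+24)%997=210 h(66,66)=(66*31+66)%997=118 -> [362, 248, 210, 118]
  L2: h(362,248)=(362*31+248)%997=503 h(210,118)=(210*31+118)%997=646 -> [503, 646]
  L3: h(503,646)=(503*31+646)%997=287 -> [287]
  root = 287 != target 930
Candidate B: set leaf[6] = 17 -> leaves = [74, 62, 70, 72, 6, 31, 17]
  L0: [74, 62, 70, 72, 6, 31, 17]
  L1: h(74,62)=(74*31+62)%997=362 h(70,72)=(70*31+72)%997=248 h(6,31)=(6*31+31)%997=217 h(17,17)=(17*31+17)%997=544 -> [362, 248, 217, 544]
  L2: h(362,248)=(362*31+248)%997=503 h(217,544)=(217*31+544)%997=292 -> [503, 292]
  L3: h(503,292)=(503*31+292)%997=930 -> [930]
  root = 930 == target 930  ** MATCH **
Candidate C: set leaf[1] = 80 -> leaves = [74, 80, 70, 72, 6, 31, 66]
  L0: [74, 80, 70, 72, 6, 31, 66]
  L1: h(74,80)=(74*31+80)%997=380 h(70,72)=(70*31+72)%997=248 h(6,31)=(6*31+31)%997=217 h(66,66)=(66*31+66)%997=118 -> [380, 248, 217, 118]
  L2: h(380,248)=(380*31+248)%997=64 h(217,118)=(217*31+118)%997=863 -> [64, 863]
  L3: h(64,863)=(64*31+863)%997=853 -> [853]
  root = 853 != target 930
Candidate B produces the target root.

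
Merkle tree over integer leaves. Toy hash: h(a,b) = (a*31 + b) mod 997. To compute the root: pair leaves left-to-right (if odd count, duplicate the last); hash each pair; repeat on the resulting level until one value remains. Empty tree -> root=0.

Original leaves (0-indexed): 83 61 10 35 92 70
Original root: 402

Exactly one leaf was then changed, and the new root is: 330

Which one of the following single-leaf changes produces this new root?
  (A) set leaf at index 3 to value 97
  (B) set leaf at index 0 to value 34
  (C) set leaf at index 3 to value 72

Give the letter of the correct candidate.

Original leaves: [83, 61, 10, 35, 92, 70]
Target new root: 330
Try each candidate change and compute the resulting root:
Candidate A: set leaf[3] = 97 -> leaves = [83, 61, 10, 97, 92, 70]
  L0: [83, 61, 10, 97, 92, 70]
  L1: h(83,61)=(83*31+61)%997=640 h(10,97)=(10*31+97)%997=407 h(92,70)=(92*31+70)%997=928 -> [640, 407, 928]
  L2: h(640,407)=(640*31+407)%997=307 h(928,928)=(928*31+928)%997=783 -> [307, 783]
  L3: h(307,783)=(307*31+783)%997=330 -> [330]
  root = 330 == target 330  ** MATCH **
Candidate B: set leaf[0] = 34 -> leaves = [34, 61, 10, 35, 92, 70]
  L0: [34, 61, 10, 35, 92, 70]
  L1: h(34,61)=(34*31+61)%997=118 h(10,35)=(10*31+35)%997=345 h(92,70)=(92*31+70)%997=928 -> [118, 345, 928]
  L2: h(118,345)=(118*31+345)%997=15 h(928,928)=(928*31+928)%997=783 -> [15, 783]
  L3: h(15,783)=(15*31+783)%997=251 -> [251]
  root = 251 != target 330
Candidate C: set leaf[3] = 72 -> leaves = [83, 61, 10, 72, 92, 70]
  L0: [83, 61, 10, 72, 92, 70]
  L1: h(83,61)=(83*31+61)%997=640 h(10,72)=(10*31+72)%997=382 h(92,70)=(92*31+70)%997=928 -> [640, 382, 928]
  L2: h(640,382)=(640*31+382)%997=282 h(928,928)=(928*31+928)%997=783 -> [282, 783]
  L3: h(282,783)=(282*31+783)%997=552 -> [552]
  root = 552 != target 330
Candidate A produces the target root.

Answer: A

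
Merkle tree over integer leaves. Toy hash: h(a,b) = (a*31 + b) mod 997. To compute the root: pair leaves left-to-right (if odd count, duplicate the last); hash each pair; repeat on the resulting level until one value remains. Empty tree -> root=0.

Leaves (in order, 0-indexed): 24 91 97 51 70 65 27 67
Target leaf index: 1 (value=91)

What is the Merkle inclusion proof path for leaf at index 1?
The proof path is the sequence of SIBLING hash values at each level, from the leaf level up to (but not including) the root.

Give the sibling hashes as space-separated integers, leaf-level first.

L0 (leaves): [24, 91, 97, 51, 70, 65, 27, 67], target index=1
L1: h(24,91)=(24*31+91)%997=835 [pair 0] h(97,51)=(97*31+51)%997=67 [pair 1] h(70,65)=(70*31+65)%997=241 [pair 2] h(27,67)=(27*31+67)%997=904 [pair 3] -> [835, 67, 241, 904]
  Sibling for proof at L0: 24
L2: h(835,67)=(835*31+67)%997=30 [pair 0] h(241,904)=(241*31+904)%997=399 [pair 1] -> [30, 399]
  Sibling for proof at L1: 67
L3: h(30,399)=(30*31+399)%997=332 [pair 0] -> [332]
  Sibling for proof at L2: 399
Root: 332
Proof path (sibling hashes from leaf to root): [24, 67, 399]

Answer: 24 67 399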